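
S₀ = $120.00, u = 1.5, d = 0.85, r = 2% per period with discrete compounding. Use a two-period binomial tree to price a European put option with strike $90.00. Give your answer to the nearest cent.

$1.73

Risk-neutral probability p = (1 + 0.02 − 0.85)/(1.5 − 0.85) = 0.1700/0.6500 = 0.2615
Terminal stock prices: S_uu = 270, S_ud = 153, S_dd = 86.7
Terminal payoffs (K − S): max(-180, 0) = 0, max(-63, 0) = 0, max(3.3, 0) = 3.3
Node u (S = 180): V_u = 1/1.02·[0.2615·0.0000 + 0.7385·0.0000] = 0.0000
Node d (S = 102): V_d = 1/1.02·[0.2615·0.0000 + 0.7385·3.3000] = 2.3891
Node 0 (S = 120): V_0 = 1/1.02·[0.2615·0.0000 + 0.7385·2.3891] = 1.7297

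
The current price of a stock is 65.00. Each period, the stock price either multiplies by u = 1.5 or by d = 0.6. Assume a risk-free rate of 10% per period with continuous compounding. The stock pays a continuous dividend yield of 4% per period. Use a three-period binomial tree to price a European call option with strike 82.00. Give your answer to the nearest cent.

Per-period risk-free factor R = e^0.1 = 1.1052; dividend-adjusted growth = e^(0.1−0.04) = 1.0618.
Risk-neutral probability p = (1.0618 − 0.6)/(1.5 − 0.6) = 0.4618/0.9000 = 0.5132
Terminal stock prices: S_uuu = 219.4, S_uud = 87.75, S_udd = 35.1, S_ddd = 14.04
Terminal payoffs (S − K): max(137.4, 0) = 137.4, max(5.75, 0) = 5.75, max(-46.9, 0) = 0, max(-67.96, 0) = 0
Node uu (S = 146.2): V_uu = e^(−0.1)·[0.5132·137.3750 + 0.4868·5.7500] = 66.3188
Node ud (S = 58.5): V_ud = e^(−0.1)·[0.5132·5.7500 + 0.4868·0.0000] = 2.6698
Node dd (S = 23.4): V_dd = e^(−0.1)·[0.5132·0.0000 + 0.4868·0.0000] = 0.0000
Node u (S = 97.5): V_u = e^(−0.1)·[0.5132·66.3188 + 0.4868·2.6698] = 31.9692
Node d (S = 39): V_d = e^(−0.1)·[0.5132·2.6698 + 0.4868·0.0000] = 1.2397
Node 0 (S = 65): V_0 = e^(−0.1)·[0.5132·31.9692 + 0.4868·1.2397] = 15.3900

15.39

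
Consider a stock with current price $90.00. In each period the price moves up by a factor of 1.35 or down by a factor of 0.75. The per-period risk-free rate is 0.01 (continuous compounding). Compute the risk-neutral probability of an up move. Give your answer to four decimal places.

p = 0.4334

Risk-neutral probability p = (e^0.01 − 0.75)/(1.35 − 0.75) = 0.2601/0.6000 = 0.4334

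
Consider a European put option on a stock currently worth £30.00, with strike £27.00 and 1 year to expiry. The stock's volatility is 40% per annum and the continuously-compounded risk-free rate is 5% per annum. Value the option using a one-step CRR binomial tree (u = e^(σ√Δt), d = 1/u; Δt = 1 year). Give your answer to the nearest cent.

£3.51

CRR parameters: u = e^(σ√Δt) = e^(0.4·√1) = 1.4918, d = 1/u = 0.6703
Per-period rate: rΔt = 0.05·1 = 0.05, so R = e^0.05 = 1.0513
Risk-neutral probability p = (e^0.05 − 0.6703)/(1.4918 − 0.6703) = 0.3810/0.8215 = 0.4637
Terminal stock prices: S_u = 44.75, S_d = 20.11
Terminal payoffs (K − S): max(-17.75, 0) = 0, max(6.89, 0) = 6.89
Node 0 (S = 30): V_0 = e^(−0.05)·[0.4637·0.0000 + 0.5363·6.8904] = 3.5149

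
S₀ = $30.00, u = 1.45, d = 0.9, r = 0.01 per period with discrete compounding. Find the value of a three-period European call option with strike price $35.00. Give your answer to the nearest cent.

Risk-neutral probability p = (1 + 0.01 − 0.9)/(1.45 − 0.9) = 0.1100/0.5500 = 0.2000
Terminal stock prices: S_uuu = 91.46, S_uud = 56.77, S_udd = 35.23, S_ddd = 21.87
Terminal payoffs (S − K): max(56.46, 0) = 56.46, max(21.77, 0) = 21.77, max(0.235, 0) = 0.235, max(-13.13, 0) = 0
Node uu (S = 63.08): V_uu = 1/1.01·[0.2000·56.4587 + 0.8000·21.7675] = 28.4215
Node ud (S = 39.15): V_ud = 1/1.01·[0.2000·21.7675 + 0.8000·0.2350] = 4.4965
Node dd (S = 24.3): V_dd = 1/1.01·[0.2000·0.2350 + 0.8000·0.0000] = 0.0465
Node u (S = 43.5): V_u = 1/1.01·[0.2000·28.4215 + 0.8000·4.4965] = 9.1896
Node d (S = 27): V_d = 1/1.01·[0.2000·4.4965 + 0.8000·0.0465] = 0.9273
Node 0 (S = 30): V_0 = 1/1.01·[0.2000·9.1896 + 0.8000·0.9273] = 2.5542

$2.55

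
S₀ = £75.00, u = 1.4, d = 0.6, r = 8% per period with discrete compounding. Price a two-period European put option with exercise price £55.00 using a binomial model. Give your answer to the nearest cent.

Risk-neutral probability p = (1 + 0.08 − 0.6)/(1.4 − 0.6) = 0.4800/0.8000 = 0.6000
Terminal stock prices: S_uu = 147, S_ud = 63, S_dd = 27
Terminal payoffs (K − S): max(-92, 0) = 0, max(-8, 0) = 0, max(28, 0) = 28
Node u (S = 105): V_u = 1/1.08·[0.6000·0.0000 + 0.4000·0.0000] = 0.0000
Node d (S = 45): V_d = 1/1.08·[0.6000·0.0000 + 0.4000·28.0000] = 10.3704
Node 0 (S = 75): V_0 = 1/1.08·[0.6000·0.0000 + 0.4000·10.3704] = 3.8409

£3.84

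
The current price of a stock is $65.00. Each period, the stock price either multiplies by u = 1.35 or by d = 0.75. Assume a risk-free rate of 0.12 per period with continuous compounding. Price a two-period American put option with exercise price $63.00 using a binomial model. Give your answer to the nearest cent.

Risk-neutral probability p = (e^0.12 − 0.75)/(1.35 − 0.75) = 0.3775/0.6000 = 0.6292
Terminal stock prices: S_uu = 118.5, S_ud = 65.81, S_dd = 36.56
Terminal payoffs (K − S): max(-55.46, 0) = 0, max(-2.812, 0) = 0, max(26.44, 0) = 26.44
Node u (S = 87.75): continuation = e^(−0.12)·[0.6292·0.0000 + 0.3708·0.0000] = 0.0000; exercise value = 0.0000 ≤ continuation, so V_u = 0.0000
Node d (S = 48.75): continuation = e^(−0.12)·[0.6292·0.0000 + 0.3708·26.4375] = 8.6954; exercise value = 14.2500 > continuation, so V_d = 14.2500 (exercise)
Node 0 (S = 65): continuation = e^(−0.12)·[0.6292·0.0000 + 0.3708·14.2500] = 4.6869; exercise value = 0.0000 ≤ continuation, so V_0 = 4.6869

$4.69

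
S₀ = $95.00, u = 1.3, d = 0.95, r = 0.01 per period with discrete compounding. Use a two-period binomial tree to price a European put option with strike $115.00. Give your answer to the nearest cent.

$19.69

Risk-neutral probability p = (1 + 0.01 − 0.95)/(1.3 − 0.95) = 0.0600/0.3500 = 0.1714
Terminal stock prices: S_uu = 160.6, S_ud = 117.3, S_dd = 85.74
Terminal payoffs (K − S): max(-45.55, 0) = 0, max(-2.325, 0) = 0, max(29.26, 0) = 29.26
Node u (S = 123.5): V_u = 1/1.01·[0.1714·0.0000 + 0.8286·0.0000] = 0.0000
Node d (S = 90.25): V_d = 1/1.01·[0.1714·0.0000 + 0.8286·29.2625] = 24.0060
Node 0 (S = 95): V_0 = 1/1.01·[0.1714·0.0000 + 0.8286·24.0060] = 19.6938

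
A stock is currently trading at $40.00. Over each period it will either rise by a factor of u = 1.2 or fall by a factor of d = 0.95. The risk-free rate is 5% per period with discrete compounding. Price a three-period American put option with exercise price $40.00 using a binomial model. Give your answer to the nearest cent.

$1.27

Risk-neutral probability p = (1 + 0.05 − 0.95)/(1.2 − 0.95) = 0.1000/0.2500 = 0.4000
Terminal stock prices: S_uuu = 69.12, S_uud = 54.72, S_udd = 43.32, S_ddd = 34.29
Terminal payoffs (K − S): max(-29.12, 0) = 0, max(-14.72, 0) = 0, max(-3.32, 0) = 0, max(5.705, 0) = 5.705
Node uu (S = 57.6): continuation = 1/1.05·[0.4000·0.0000 + 0.6000·0.0000] = 0.0000; exercise value = 0.0000 ≤ continuation, so V_uu = 0.0000
Node ud (S = 45.6): continuation = 1/1.05·[0.4000·0.0000 + 0.6000·0.0000] = 0.0000; exercise value = 0.0000 ≤ continuation, so V_ud = 0.0000
Node dd (S = 36.1): continuation = 1/1.05·[0.4000·0.0000 + 0.6000·5.7050] = 3.2600; exercise value = 3.9000 > continuation, so V_dd = 3.9000 (exercise)
Node u (S = 48): continuation = 1/1.05·[0.4000·0.0000 + 0.6000·0.0000] = 0.0000; exercise value = 0.0000 ≤ continuation, so V_u = 0.0000
Node d (S = 38): continuation = 1/1.05·[0.4000·0.0000 + 0.6000·3.9000] = 2.2286; exercise value = 2.0000 ≤ continuation, so V_d = 2.2286
Node 0 (S = 40): continuation = 1/1.05·[0.4000·0.0000 + 0.6000·2.2286] = 1.2735; exercise value = 0.0000 ≤ continuation, so V_0 = 1.2735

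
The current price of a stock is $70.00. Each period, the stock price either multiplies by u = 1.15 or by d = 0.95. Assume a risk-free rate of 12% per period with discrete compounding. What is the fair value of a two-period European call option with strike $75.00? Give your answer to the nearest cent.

$10.42

Risk-neutral probability p = (1 + 0.12 − 0.95)/(1.15 − 0.95) = 0.1700/0.2000 = 0.8500
Terminal stock prices: S_uu = 92.57, S_ud = 76.47, S_dd = 63.17
Terminal payoffs (S − K): max(17.57, 0) = 17.57, max(1.475, 0) = 1.475, max(-11.83, 0) = 0
Node u (S = 80.5): V_u = 1/1.12·[0.8500·17.5750 + 0.1500·1.4750] = 13.5357
Node d (S = 66.5): V_d = 1/1.12·[0.8500·1.4750 + 0.1500·0.0000] = 1.1194
Node 0 (S = 70): V_0 = 1/1.12·[0.8500·13.5357 + 0.1500·1.1194] = 10.4226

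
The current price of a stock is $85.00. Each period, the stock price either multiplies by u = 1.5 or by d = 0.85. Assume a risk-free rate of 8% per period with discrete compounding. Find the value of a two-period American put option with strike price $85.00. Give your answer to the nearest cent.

Risk-neutral probability p = (1 + 0.08 − 0.85)/(1.5 − 0.85) = 0.2300/0.6500 = 0.3538
Terminal stock prices: S_uu = 191.2, S_ud = 108.4, S_dd = 61.41
Terminal payoffs (K − S): max(-106.2, 0) = 0, max(-23.38, 0) = 0, max(23.59, 0) = 23.59
Node u (S = 127.5): continuation = 1/1.08·[0.3538·0.0000 + 0.6462·0.0000] = 0.0000; exercise value = 0.0000 ≤ continuation, so V_u = 0.0000
Node d (S = 72.25): continuation = 1/1.08·[0.3538·0.0000 + 0.6462·23.5875] = 14.1122; exercise value = 12.7500 ≤ continuation, so V_d = 14.1122
Node 0 (S = 85): continuation = 1/1.08·[0.3538·0.0000 + 0.6462·14.1122] = 8.4432; exercise value = 0.0000 ≤ continuation, so V_0 = 8.4432

$8.44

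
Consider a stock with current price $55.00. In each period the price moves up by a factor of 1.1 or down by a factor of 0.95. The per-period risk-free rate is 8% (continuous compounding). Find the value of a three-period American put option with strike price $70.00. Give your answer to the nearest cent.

$15.00

Risk-neutral probability p = (e^0.08 − 0.95)/(1.1 − 0.95) = 0.1333/0.1500 = 0.8886
Terminal stock prices: S_uuu = 73.21, S_uud = 63.22, S_udd = 54.6, S_ddd = 47.16
Terminal payoffs (K − S): max(-3.205, 0) = 0, max(6.777, 0) = 6.777, max(15.4, 0) = 15.4, max(22.84, 0) = 22.84
Node uu (S = 66.55): continuation = e^(−0.08)·[0.8886·0.0000 + 0.1114·6.7775] = 0.6971; exercise value = 3.4500 > continuation, so V_uu = 3.4500 (exercise)
Node ud (S = 57.48): continuation = e^(−0.08)·[0.8886·6.7775 + 0.1114·15.3987] = 7.1431; exercise value = 12.5250 > continuation, so V_ud = 12.5250 (exercise)
Node dd (S = 49.64): continuation = e^(−0.08)·[0.8886·15.3987 + 0.1114·22.8444] = 14.9806; exercise value = 20.3625 > continuation, so V_dd = 20.3625 (exercise)
Node u (S = 60.5): continuation = e^(−0.08)·[0.8886·3.4500 + 0.1114·12.5250] = 4.1181; exercise value = 9.5000 > continuation, so V_u = 9.5000 (exercise)
Node d (S = 52.25): continuation = e^(−0.08)·[0.8886·12.5250 + 0.1114·20.3625] = 12.3681; exercise value = 17.7500 > continuation, so V_d = 17.7500 (exercise)
Node 0 (S = 55): continuation = e^(−0.08)·[0.8886·9.5000 + 0.1114·17.7500] = 9.6181; exercise value = 15.0000 > continuation, so V_0 = 15.0000 (exercise)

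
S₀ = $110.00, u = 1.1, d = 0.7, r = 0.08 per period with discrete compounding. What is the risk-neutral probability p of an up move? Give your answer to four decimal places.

Risk-neutral probability p = (1 + 0.08 − 0.7)/(1.1 − 0.7) = 0.3800/0.4000 = 0.9500

p = 0.9500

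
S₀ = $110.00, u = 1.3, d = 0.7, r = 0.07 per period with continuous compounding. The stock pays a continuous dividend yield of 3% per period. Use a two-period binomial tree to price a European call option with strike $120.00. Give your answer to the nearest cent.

Per-period risk-free factor R = e^0.07 = 1.0725; dividend-adjusted growth = e^(0.07−0.03) = 1.0408.
Risk-neutral probability p = (1.0408 − 0.7)/(1.3 − 0.7) = 0.3408/0.6000 = 0.5680
Terminal stock prices: S_uu = 185.9, S_ud = 100.1, S_dd = 53.9
Terminal payoffs (S − K): max(65.9, 0) = 65.9, max(-19.9, 0) = 0, max(-66.1, 0) = 0
Node u (S = 143): V_u = e^(−0.07)·[0.5680·65.9000 + 0.4320·0.0000] = 34.9017
Node d (S = 77): V_d = e^(−0.07)·[0.5680·0.0000 + 0.4320·0.0000] = 0.0000
Node 0 (S = 110): V_0 = e^(−0.07)·[0.5680·34.9017 + 0.4320·0.0000] = 18.4845

$18.48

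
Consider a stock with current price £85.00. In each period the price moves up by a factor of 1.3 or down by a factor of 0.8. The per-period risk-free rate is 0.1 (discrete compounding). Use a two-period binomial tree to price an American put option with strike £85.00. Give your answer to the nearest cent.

Risk-neutral probability p = (1 + 0.1 − 0.8)/(1.3 − 0.8) = 0.3000/0.5000 = 0.6000
Terminal stock prices: S_uu = 143.7, S_ud = 88.4, S_dd = 54.4
Terminal payoffs (K − S): max(-58.65, 0) = 0, max(-3.4, 0) = 0, max(30.6, 0) = 30.6
Node u (S = 110.5): continuation = 1/1.1·[0.6000·0.0000 + 0.4000·0.0000] = 0.0000; exercise value = 0.0000 ≤ continuation, so V_u = 0.0000
Node d (S = 68): continuation = 1/1.1·[0.6000·0.0000 + 0.4000·30.6000] = 11.1273; exercise value = 17.0000 > continuation, so V_d = 17.0000 (exercise)
Node 0 (S = 85): continuation = 1/1.1·[0.6000·0.0000 + 0.4000·17.0000] = 6.1818; exercise value = 0.0000 ≤ continuation, so V_0 = 6.1818

£6.18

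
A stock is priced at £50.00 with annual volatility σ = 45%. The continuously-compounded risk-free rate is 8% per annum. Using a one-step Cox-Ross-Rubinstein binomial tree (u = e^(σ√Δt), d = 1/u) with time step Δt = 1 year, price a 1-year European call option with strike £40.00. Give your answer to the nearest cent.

£16.98

CRR parameters: u = e^(σ√Δt) = e^(0.45·√1) = 1.5683, d = 1/u = 0.6376
Per-period rate: rΔt = 0.08·1 = 0.08, so R = e^0.08 = 1.0833
Risk-neutral probability p = (e^0.08 − 0.6376)/(1.5683 − 0.6376) = 0.4457/0.9307 = 0.4789
Terminal stock prices: S_u = 78.42, S_d = 31.88
Terminal payoffs (S − K): max(38.42, 0) = 38.42, max(-8.119, 0) = 0
Node 0 (S = 50): V_0 = e^(−0.08)·[0.4789·38.4156 + 0.5211·0.0000] = 16.9810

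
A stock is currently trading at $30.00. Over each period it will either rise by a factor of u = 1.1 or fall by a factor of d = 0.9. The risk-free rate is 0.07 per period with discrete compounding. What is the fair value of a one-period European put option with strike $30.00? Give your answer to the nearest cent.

$0.42

Risk-neutral probability p = (1 + 0.07 − 0.9)/(1.1 − 0.9) = 0.1700/0.2000 = 0.8500
Terminal stock prices: S_u = 33, S_d = 27
Terminal payoffs (K − S): max(-3, 0) = 0, max(3, 0) = 3
Node 0 (S = 30): V_0 = 1/1.07·[0.8500·0.0000 + 0.1500·3.0000] = 0.4206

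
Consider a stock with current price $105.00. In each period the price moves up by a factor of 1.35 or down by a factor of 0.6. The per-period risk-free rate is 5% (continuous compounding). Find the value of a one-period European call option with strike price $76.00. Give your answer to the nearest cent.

Risk-neutral probability p = (e^0.05 − 0.6)/(1.35 − 0.6) = 0.4513/0.7500 = 0.6017
Terminal stock prices: S_u = 141.8, S_d = 63
Terminal payoffs (S − K): max(65.75, 0) = 65.75, max(-13, 0) = 0
Node 0 (S = 105): V_0 = e^(−0.05)·[0.6017·65.7500 + 0.3983·0.0000] = 37.6320

$37.63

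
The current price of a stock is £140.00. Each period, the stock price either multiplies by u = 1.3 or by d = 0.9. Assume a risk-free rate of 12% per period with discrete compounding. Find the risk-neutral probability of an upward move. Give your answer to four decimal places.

Risk-neutral probability p = (1 + 0.12 − 0.9)/(1.3 − 0.9) = 0.2200/0.4000 = 0.5500

p = 0.5500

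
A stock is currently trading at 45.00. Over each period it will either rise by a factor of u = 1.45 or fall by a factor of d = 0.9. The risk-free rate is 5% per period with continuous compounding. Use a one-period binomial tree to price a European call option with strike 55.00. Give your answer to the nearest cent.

Risk-neutral probability p = (e^0.05 − 0.9)/(1.45 − 0.9) = 0.1513/0.5500 = 0.2750
Terminal stock prices: S_u = 65.25, S_d = 40.5
Terminal payoffs (S − K): max(10.25, 0) = 10.25, max(-14.5, 0) = 0
Node 0 (S = 45): V_0 = e^(−0.05)·[0.2750·10.2500 + 0.7250·0.0000] = 2.6817

2.68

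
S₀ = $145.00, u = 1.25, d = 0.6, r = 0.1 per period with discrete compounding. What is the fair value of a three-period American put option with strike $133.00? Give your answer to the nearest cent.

$13.21

Risk-neutral probability p = (1 + 0.1 − 0.6)/(1.25 − 0.6) = 0.5000/0.6500 = 0.7692
Terminal stock prices: S_uuu = 283.2, S_uud = 135.9, S_udd = 65.25, S_ddd = 31.32
Terminal payoffs (K − S): max(-150.2, 0) = 0, max(-2.938, 0) = 0, max(67.75, 0) = 67.75, max(101.7, 0) = 101.7
Node uu (S = 226.6): continuation = 1/1.1·[0.7692·0.0000 + 0.2308·0.0000] = 0.0000; exercise value = 0.0000 ≤ continuation, so V_uu = 0.0000
Node ud (S = 108.8): continuation = 1/1.1·[0.7692·0.0000 + 0.2308·67.7500] = 14.2133; exercise value = 24.2500 > continuation, so V_ud = 24.2500 (exercise)
Node dd (S = 52.2): continuation = 1/1.1·[0.7692·67.7500 + 0.2308·101.6800] = 68.7091; exercise value = 80.8000 > continuation, so V_dd = 80.8000 (exercise)
Node u (S = 181.2): continuation = 1/1.1·[0.7692·0.0000 + 0.2308·24.2500] = 5.0874; exercise value = 0.0000 ≤ continuation, so V_u = 5.0874
Node d (S = 87): continuation = 1/1.1·[0.7692·24.2500 + 0.2308·80.8000] = 33.9091; exercise value = 46.0000 > continuation, so V_d = 46.0000 (exercise)
Node 0 (S = 145): continuation = 1/1.1·[0.7692·5.0874 + 0.2308·46.0000] = 13.2080; exercise value = 0.0000 ≤ continuation, so V_0 = 13.2080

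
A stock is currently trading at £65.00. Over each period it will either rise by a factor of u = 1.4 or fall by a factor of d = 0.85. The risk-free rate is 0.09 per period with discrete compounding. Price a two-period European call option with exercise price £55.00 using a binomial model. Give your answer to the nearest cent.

Risk-neutral probability p = (1 + 0.09 − 0.85)/(1.4 − 0.85) = 0.2400/0.5500 = 0.4364
Terminal stock prices: S_uu = 127.4, S_ud = 77.35, S_dd = 46.96
Terminal payoffs (S − K): max(72.4, 0) = 72.4, max(22.35, 0) = 22.35, max(-8.038, 0) = 0
Node u (S = 91): V_u = 1/1.09·[0.4364·72.4000 + 0.5636·22.3500] = 40.5413
Node d (S = 55.25): V_d = 1/1.09·[0.4364·22.3500 + 0.5636·0.0000] = 8.9475
Node 0 (S = 65): V_0 = 1/1.09·[0.4364·40.5413 + 0.5636·8.9475] = 20.8567

£20.86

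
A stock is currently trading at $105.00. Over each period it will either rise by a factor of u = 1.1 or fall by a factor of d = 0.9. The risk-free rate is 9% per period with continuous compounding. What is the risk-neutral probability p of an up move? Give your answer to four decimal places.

p = 0.9709

Risk-neutral probability p = (e^0.09 − 0.9)/(1.1 − 0.9) = 0.1942/0.2000 = 0.9709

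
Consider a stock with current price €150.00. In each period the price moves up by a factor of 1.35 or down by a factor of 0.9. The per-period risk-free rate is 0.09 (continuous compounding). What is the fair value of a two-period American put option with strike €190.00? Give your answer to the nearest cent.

Risk-neutral probability p = (e^0.09 − 0.9)/(1.35 − 0.9) = 0.1942/0.4500 = 0.4315
Terminal stock prices: S_uu = 273.4, S_ud = 182.2, S_dd = 121.5
Terminal payoffs (K − S): max(-83.38, 0) = 0, max(7.75, 0) = 7.75, max(68.5, 0) = 68.5
Node u (S = 202.5): continuation = e^(−0.09)·[0.4315·0.0000 + 0.5685·7.7500] = 4.0267; exercise value = 0.0000 ≤ continuation, so V_u = 4.0267
Node d (S = 135): continuation = e^(−0.09)·[0.4315·7.7500 + 0.5685·68.5000] = 38.6469; exercise value = 55.0000 > continuation, so V_d = 55.0000 (exercise)
Node 0 (S = 150): continuation = e^(−0.09)·[0.4315·4.0267 + 0.5685·55.0000] = 30.1644; exercise value = 40.0000 > continuation, so V_0 = 40.0000 (exercise)

€40.00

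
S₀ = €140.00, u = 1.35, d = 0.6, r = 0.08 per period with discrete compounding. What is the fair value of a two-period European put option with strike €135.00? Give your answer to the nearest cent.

€17.93

Risk-neutral probability p = (1 + 0.08 − 0.6)/(1.35 − 0.6) = 0.4800/0.7500 = 0.6400
Terminal stock prices: S_uu = 255.2, S_ud = 113.4, S_dd = 50.4
Terminal payoffs (K − S): max(-120.2, 0) = 0, max(21.6, 0) = 21.6, max(84.6, 0) = 84.6
Node u (S = 189): V_u = 1/1.08·[0.6400·0.0000 + 0.3600·21.6000] = 7.2000
Node d (S = 84): V_d = 1/1.08·[0.6400·21.6000 + 0.3600·84.6000] = 41.0000
Node 0 (S = 140): V_0 = 1/1.08·[0.6400·7.2000 + 0.3600·41.0000] = 17.9333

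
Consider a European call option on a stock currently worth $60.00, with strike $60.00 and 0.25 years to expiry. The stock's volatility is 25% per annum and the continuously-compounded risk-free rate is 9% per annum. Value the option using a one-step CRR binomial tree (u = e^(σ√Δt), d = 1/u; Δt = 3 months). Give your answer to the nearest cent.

$4.37

CRR parameters: u = e^(σ√Δt) = e^(0.25·√0.25) = 1.1331, d = 1/u = 0.8825
Per-period rate: rΔt = 0.09·0.25 = 0.0225, so R = e^0.0225 = 1.0228
Risk-neutral probability p = (e^0.0225 − 0.8825)/(1.1331 − 0.8825) = 0.1403/0.2507 = 0.5596
Terminal stock prices: S_u = 67.99, S_d = 52.95
Terminal payoffs (S − K): max(7.989, 0) = 7.989, max(-7.05, 0) = 0
Node 0 (S = 60): V_0 = e^(−0.0225)·[0.5596·7.9889 + 0.4404·0.0000] = 4.3709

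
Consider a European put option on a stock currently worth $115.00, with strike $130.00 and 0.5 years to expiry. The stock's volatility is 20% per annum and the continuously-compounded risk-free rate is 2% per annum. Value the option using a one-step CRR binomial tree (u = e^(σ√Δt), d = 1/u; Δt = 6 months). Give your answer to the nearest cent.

CRR parameters: u = e^(σ√Δt) = e^(0.2·√0.5) = 1.1519, d = 1/u = 0.8681
Per-period rate: rΔt = 0.02·0.5 = 0.01, so R = e^0.01 = 1.0101
Risk-neutral probability p = (e^0.01 − 0.8681)/(1.1519 − 0.8681) = 0.1419/0.2838 = 0.5001
Terminal stock prices: S_u = 132.5, S_d = 99.83
Terminal payoffs (K − S): max(-2.47, 0) = 0, max(30.17, 0) = 30.17
Node 0 (S = 115): V_0 = e^(−0.01)·[0.5001·0.0000 + 0.4999·30.1658] = 14.9293

$14.93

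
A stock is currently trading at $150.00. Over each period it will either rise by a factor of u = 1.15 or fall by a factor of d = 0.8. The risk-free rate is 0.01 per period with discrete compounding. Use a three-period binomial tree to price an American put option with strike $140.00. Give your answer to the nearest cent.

$12.42

Risk-neutral probability p = (1 + 0.01 − 0.8)/(1.15 − 0.8) = 0.2100/0.3500 = 0.6000
Terminal stock prices: S_uuu = 228.1, S_uud = 158.7, S_udd = 110.4, S_ddd = 76.8
Terminal payoffs (K − S): max(-88.13, 0) = 0, max(-18.7, 0) = 0, max(29.6, 0) = 29.6, max(63.2, 0) = 63.2
Node uu (S = 198.4): continuation = 1/1.01·[0.6000·0.0000 + 0.4000·0.0000] = 0.0000; exercise value = 0.0000 ≤ continuation, so V_uu = 0.0000
Node ud (S = 138): continuation = 1/1.01·[0.6000·0.0000 + 0.4000·29.6000] = 11.7228; exercise value = 2.0000 ≤ continuation, so V_ud = 11.7228
Node dd (S = 96): continuation = 1/1.01·[0.6000·29.6000 + 0.4000·63.2000] = 42.6139; exercise value = 44.0000 > continuation, so V_dd = 44.0000 (exercise)
Node u (S = 172.5): continuation = 1/1.01·[0.6000·0.0000 + 0.4000·11.7228] = 4.6427; exercise value = 0.0000 ≤ continuation, so V_u = 4.6427
Node d (S = 120): continuation = 1/1.01·[0.6000·11.7228 + 0.4000·44.0000] = 24.3898; exercise value = 20.0000 ≤ continuation, so V_d = 24.3898
Node 0 (S = 150): continuation = 1/1.01·[0.6000·4.6427 + 0.4000·24.3898] = 12.4173; exercise value = 0.0000 ≤ continuation, so V_0 = 12.4173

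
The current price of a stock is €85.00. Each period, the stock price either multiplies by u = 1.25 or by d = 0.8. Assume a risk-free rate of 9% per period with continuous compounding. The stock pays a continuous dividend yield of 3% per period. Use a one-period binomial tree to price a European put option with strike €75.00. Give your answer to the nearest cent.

€2.68

Per-period risk-free factor R = e^0.09 = 1.0942; dividend-adjusted growth = e^(0.09−0.03) = 1.0618.
Risk-neutral probability p = (1.0618 − 0.8)/(1.25 − 0.8) = 0.2618/0.4500 = 0.5819
Terminal stock prices: S_u = 106.2, S_d = 68
Terminal payoffs (K − S): max(-31.25, 0) = 0, max(7, 0) = 7
Node 0 (S = 85): V_0 = e^(−0.09)·[0.5819·0.0000 + 0.4181·7.0000] = 2.6751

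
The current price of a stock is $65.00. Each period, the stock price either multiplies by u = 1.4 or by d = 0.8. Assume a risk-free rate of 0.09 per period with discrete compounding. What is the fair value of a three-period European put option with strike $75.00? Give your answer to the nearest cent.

Risk-neutral probability p = (1 + 0.09 − 0.8)/(1.4 − 0.8) = 0.2900/0.6000 = 0.4833
Terminal stock prices: S_uuu = 178.4, S_uud = 101.9, S_udd = 58.24, S_ddd = 33.28
Terminal payoffs (K − S): max(-103.4, 0) = 0, max(-26.92, 0) = 0, max(16.76, 0) = 16.76, max(41.72, 0) = 41.72
Node uu (S = 127.4): V_uu = 1/1.09·[0.4833·0.0000 + 0.5167·0.0000] = 0.0000
Node ud (S = 72.8): V_ud = 1/1.09·[0.4833·0.0000 + 0.5167·16.7600] = 7.9443
Node dd (S = 41.6): V_dd = 1/1.09·[0.4833·16.7600 + 0.5167·41.7200] = 27.2073
Node u (S = 91): V_u = 1/1.09·[0.4833·0.0000 + 0.5167·7.9443] = 3.7657
Node d (S = 52): V_d = 1/1.09·[0.4833·7.9443 + 0.5167·27.2073] = 16.4192
Node 0 (S = 65): V_0 = 1/1.09·[0.4833·3.7657 + 0.5167·16.4192] = 9.4526

$9.45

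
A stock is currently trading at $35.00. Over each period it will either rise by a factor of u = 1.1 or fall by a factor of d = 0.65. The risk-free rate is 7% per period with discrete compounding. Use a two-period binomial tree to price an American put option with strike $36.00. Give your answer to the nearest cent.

$1.42

Risk-neutral probability p = (1 + 0.07 − 0.65)/(1.1 − 0.65) = 0.4200/0.4500 = 0.9333
Terminal stock prices: S_uu = 42.35, S_ud = 25.03, S_dd = 14.79
Terminal payoffs (K − S): max(-6.35, 0) = 0, max(10.97, 0) = 10.97, max(21.21, 0) = 21.21
Node u (S = 38.5): continuation = 1/1.07·[0.9333·0.0000 + 0.0667·10.9750] = 0.6838; exercise value = 0.0000 ≤ continuation, so V_u = 0.6838
Node d (S = 22.75): continuation = 1/1.07·[0.9333·10.9750 + 0.0667·21.2125] = 10.8949; exercise value = 13.2500 > continuation, so V_d = 13.2500 (exercise)
Node 0 (S = 35): continuation = 1/1.07·[0.9333·0.6838 + 0.0667·13.2500] = 1.4220; exercise value = 1.0000 ≤ continuation, so V_0 = 1.4220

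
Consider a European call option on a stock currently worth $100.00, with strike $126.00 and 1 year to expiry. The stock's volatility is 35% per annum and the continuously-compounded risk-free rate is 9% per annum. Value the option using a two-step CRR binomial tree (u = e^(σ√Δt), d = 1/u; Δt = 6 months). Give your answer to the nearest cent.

$9.79

CRR parameters: u = e^(σ√Δt) = e^(0.35·√0.5) = 1.2808, d = 1/u = 0.7808
Per-period rate: rΔt = 0.09·0.5 = 0.045, so R = e^0.045 = 1.0460
Risk-neutral probability p = (e^0.045 − 0.7808)/(1.2808 − 0.7808) = 0.2653/0.5000 = 0.5305
Terminal stock prices: S_uu = 164, S_ud = 100, S_dd = 60.96
Terminal payoffs (S − K): max(38.05, 0) = 38.05, max(-26, 0) = 0, max(-65.04, 0) = 0
Node u (S = 128.1): V_u = e^(−0.045)·[0.5305·38.0457 + 0.4695·0.0000] = 19.2948
Node d (S = 78.08): V_d = e^(−0.045)·[0.5305·0.0000 + 0.4695·0.0000] = 0.0000
Node 0 (S = 100): V_0 = e^(−0.045)·[0.5305·19.2948 + 0.4695·0.0000] = 9.7853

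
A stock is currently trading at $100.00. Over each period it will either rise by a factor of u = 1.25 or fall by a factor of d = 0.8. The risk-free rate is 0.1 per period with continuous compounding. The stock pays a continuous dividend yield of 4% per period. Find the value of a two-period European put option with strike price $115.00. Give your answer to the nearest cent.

Per-period risk-free factor R = e^0.1 = 1.1052; dividend-adjusted growth = e^(0.1−0.04) = 1.0618.
Risk-neutral probability p = (1.0618 − 0.8)/(1.25 − 0.8) = 0.2618/0.4500 = 0.5819
Terminal stock prices: S_uu = 156.2, S_ud = 100, S_dd = 64
Terminal payoffs (K − S): max(-41.25, 0) = 0, max(15, 0) = 15, max(51, 0) = 51
Node u (S = 125): V_u = e^(−0.1)·[0.5819·0.0000 + 0.4181·15.0000] = 5.6752
Node d (S = 80): V_d = e^(−0.1)·[0.5819·15.0000 + 0.4181·51.0000] = 27.1931
Node 0 (S = 100): V_0 = e^(−0.1)·[0.5819·5.6752 + 0.4181·27.1931] = 13.2765

$13.28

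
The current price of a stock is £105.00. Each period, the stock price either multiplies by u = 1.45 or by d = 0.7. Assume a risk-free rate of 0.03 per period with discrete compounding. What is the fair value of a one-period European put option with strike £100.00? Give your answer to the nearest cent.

£14.41

Risk-neutral probability p = (1 + 0.03 − 0.7)/(1.45 − 0.7) = 0.3300/0.7500 = 0.4400
Terminal stock prices: S_u = 152.2, S_d = 73.5
Terminal payoffs (K − S): max(-52.25, 0) = 0, max(26.5, 0) = 26.5
Node 0 (S = 105): V_0 = 1/1.03·[0.4400·0.0000 + 0.5600·26.5000] = 14.4078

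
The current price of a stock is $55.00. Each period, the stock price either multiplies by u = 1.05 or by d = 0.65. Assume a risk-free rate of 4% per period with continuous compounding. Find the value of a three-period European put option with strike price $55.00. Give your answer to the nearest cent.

Risk-neutral probability p = (e^0.04 − 0.65)/(1.05 − 0.65) = 0.3908/0.4000 = 0.9770
Terminal stock prices: S_uuu = 63.67, S_uud = 39.41, S_udd = 24.4, S_ddd = 15.1
Terminal payoffs (K − S): max(-8.669, 0) = 0, max(15.59, 0) = 15.59, max(30.6, 0) = 30.6, max(39.9, 0) = 39.9
Node uu (S = 60.64): V_uu = e^(−0.04)·[0.9770·0.0000 + 0.0230·15.5856] = 0.3440
Node ud (S = 37.54): V_ud = e^(−0.04)·[0.9770·15.5856 + 0.0230·30.6006] = 15.3059
Node dd (S = 23.24): V_dd = e^(−0.04)·[0.9770·30.6006 + 0.0230·39.8956] = 29.6059
Node u (S = 57.75): V_u = e^(−0.04)·[0.9770·0.3440 + 0.0230·15.3059] = 0.6608
Node d (S = 35.75): V_d = e^(−0.04)·[0.9770·15.3059 + 0.0230·29.6059] = 15.0214
Node 0 (S = 55): V_0 = e^(−0.04)·[0.9770·0.6608 + 0.0230·15.0214] = 0.9518

$0.95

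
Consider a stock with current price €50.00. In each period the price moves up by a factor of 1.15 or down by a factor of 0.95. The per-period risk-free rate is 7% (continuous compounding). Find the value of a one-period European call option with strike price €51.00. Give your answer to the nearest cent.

Risk-neutral probability p = (e^0.07 − 0.95)/(1.15 − 0.95) = 0.1225/0.2000 = 0.6125
Terminal stock prices: S_u = 57.5, S_d = 47.5
Terminal payoffs (S − K): max(6.5, 0) = 6.5, max(-3.5, 0) = 0
Node 0 (S = 50): V_0 = e^(−0.07)·[0.6125·6.5000 + 0.3875·0.0000] = 3.7123

€3.71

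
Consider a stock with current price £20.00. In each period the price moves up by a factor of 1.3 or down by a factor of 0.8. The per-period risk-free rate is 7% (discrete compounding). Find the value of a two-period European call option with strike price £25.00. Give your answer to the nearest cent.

£2.24

Risk-neutral probability p = (1 + 0.07 − 0.8)/(1.3 − 0.8) = 0.2700/0.5000 = 0.5400
Terminal stock prices: S_uu = 33.8, S_ud = 20.8, S_dd = 12.8
Terminal payoffs (S − K): max(8.8, 0) = 8.8, max(-4.2, 0) = 0, max(-12.2, 0) = 0
Node u (S = 26): V_u = 1/1.07·[0.5400·8.8000 + 0.4600·0.0000] = 4.4411
Node d (S = 16): V_d = 1/1.07·[0.5400·0.0000 + 0.4600·0.0000] = 0.0000
Node 0 (S = 20): V_0 = 1/1.07·[0.5400·4.4411 + 0.4600·0.0000] = 2.2413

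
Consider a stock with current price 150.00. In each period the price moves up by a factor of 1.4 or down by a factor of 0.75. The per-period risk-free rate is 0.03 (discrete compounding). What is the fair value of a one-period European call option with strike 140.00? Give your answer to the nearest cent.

29.28

Risk-neutral probability p = (1 + 0.03 − 0.75)/(1.4 − 0.75) = 0.2800/0.6500 = 0.4308
Terminal stock prices: S_u = 210, S_d = 112.5
Terminal payoffs (S − K): max(70, 0) = 70, max(-27.5, 0) = 0
Node 0 (S = 150): V_0 = 1/1.03·[0.4308·70.0000 + 0.5692·0.0000] = 29.2756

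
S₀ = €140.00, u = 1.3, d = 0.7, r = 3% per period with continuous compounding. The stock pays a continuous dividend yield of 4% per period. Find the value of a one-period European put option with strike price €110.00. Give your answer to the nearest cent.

€6.02

Per-period risk-free factor R = e^0.03 = 1.0305; dividend-adjusted growth = e^(0.03−0.04) = 0.9900.
Risk-neutral probability p = (0.9900 − 0.7)/(1.3 − 0.7) = 0.2900/0.6000 = 0.4834
Terminal stock prices: S_u = 182, S_d = 98
Terminal payoffs (K − S): max(-72, 0) = 0, max(12, 0) = 12
Node 0 (S = 140): V_0 = e^(−0.03)·[0.4834·0.0000 + 0.5166·12.0000] = 6.0158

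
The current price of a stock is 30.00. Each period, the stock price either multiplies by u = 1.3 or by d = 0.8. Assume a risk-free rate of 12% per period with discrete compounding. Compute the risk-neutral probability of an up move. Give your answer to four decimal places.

Risk-neutral probability p = (1 + 0.12 − 0.8)/(1.3 − 0.8) = 0.3200/0.5000 = 0.6400

p = 0.6400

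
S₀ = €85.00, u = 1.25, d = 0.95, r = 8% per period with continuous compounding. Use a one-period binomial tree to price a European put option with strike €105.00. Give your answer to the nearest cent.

€12.44

Risk-neutral probability p = (e^0.08 − 0.95)/(1.25 − 0.95) = 0.1333/0.3000 = 0.4443
Terminal stock prices: S_u = 106.2, S_d = 80.75
Terminal payoffs (K − S): max(-1.25, 0) = 0, max(24.25, 0) = 24.25
Node 0 (S = 85): V_0 = e^(−0.08)·[0.4443·0.0000 + 0.5557·24.2500] = 12.4399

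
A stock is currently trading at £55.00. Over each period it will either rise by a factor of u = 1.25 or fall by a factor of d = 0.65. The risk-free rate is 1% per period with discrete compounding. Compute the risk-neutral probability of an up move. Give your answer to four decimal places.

Risk-neutral probability p = (1 + 0.01 − 0.65)/(1.25 − 0.65) = 0.3600/0.6000 = 0.6000

p = 0.6000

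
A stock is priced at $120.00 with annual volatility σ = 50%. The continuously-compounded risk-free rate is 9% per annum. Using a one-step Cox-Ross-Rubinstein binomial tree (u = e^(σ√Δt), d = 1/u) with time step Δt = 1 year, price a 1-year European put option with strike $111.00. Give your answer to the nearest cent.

$18.58

CRR parameters: u = e^(σ√Δt) = e^(0.5·√1) = 1.6487, d = 1/u = 0.6065
Per-period rate: rΔt = 0.09·1 = 0.09, so R = e^0.09 = 1.0942
Risk-neutral probability p = (e^0.09 − 0.6065)/(1.6487 − 0.6065) = 0.4876/1.0422 = 0.4679
Terminal stock prices: S_u = 197.8, S_d = 72.78
Terminal payoffs (K − S): max(-86.85, 0) = 0, max(38.22, 0) = 38.22
Node 0 (S = 120): V_0 = e^(−0.09)·[0.4679·0.0000 + 0.5321·38.2163] = 18.5846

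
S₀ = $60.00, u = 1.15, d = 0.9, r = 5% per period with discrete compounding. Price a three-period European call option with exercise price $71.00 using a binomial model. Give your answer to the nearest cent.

$3.93

Risk-neutral probability p = (1 + 0.05 − 0.9)/(1.15 − 0.9) = 0.1500/0.2500 = 0.6000
Terminal stock prices: S_uuu = 91.25, S_uud = 71.41, S_udd = 55.89, S_ddd = 43.74
Terminal payoffs (S − K): max(20.25, 0) = 20.25, max(0.415, 0) = 0.415, max(-15.11, 0) = 0, max(-27.26, 0) = 0
Node uu (S = 79.35): V_uu = 1/1.05·[0.6000·20.2525 + 0.4000·0.4150] = 11.7310
Node ud (S = 62.1): V_ud = 1/1.05·[0.6000·0.4150 + 0.4000·0.0000] = 0.2371
Node dd (S = 48.6): V_dd = 1/1.05·[0.6000·0.0000 + 0.4000·0.0000] = 0.0000
Node u (S = 69): V_u = 1/1.05·[0.6000·11.7310 + 0.4000·0.2371] = 6.7937
Node d (S = 54): V_d = 1/1.05·[0.6000·0.2371 + 0.4000·0.0000] = 0.1355
Node 0 (S = 60): V_0 = 1/1.05·[0.6000·6.7937 + 0.4000·0.1355] = 3.9338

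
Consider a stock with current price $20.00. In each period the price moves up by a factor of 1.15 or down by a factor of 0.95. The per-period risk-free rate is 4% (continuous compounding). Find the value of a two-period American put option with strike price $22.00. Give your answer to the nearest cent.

Risk-neutral probability p = (e^0.04 − 0.95)/(1.15 − 0.95) = 0.0908/0.2000 = 0.4541
Terminal stock prices: S_uu = 26.45, S_ud = 21.85, S_dd = 18.05
Terminal payoffs (K − S): max(-4.45, 0) = 0, max(0.15, 0) = 0.15, max(3.95, 0) = 3.95
Node u (S = 23): continuation = e^(−0.04)·[0.4541·0.0000 + 0.5459·0.1500] = 0.0787; exercise value = 0.0000 ≤ continuation, so V_u = 0.0787
Node d (S = 19): continuation = e^(−0.04)·[0.4541·0.1500 + 0.5459·3.9500] = 2.1374; exercise value = 3.0000 > continuation, so V_d = 3.0000 (exercise)
Node 0 (S = 20): continuation = e^(−0.04)·[0.4541·0.0787 + 0.5459·3.0000] = 1.6079; exercise value = 2.0000 > continuation, so V_0 = 2.0000 (exercise)

$2.00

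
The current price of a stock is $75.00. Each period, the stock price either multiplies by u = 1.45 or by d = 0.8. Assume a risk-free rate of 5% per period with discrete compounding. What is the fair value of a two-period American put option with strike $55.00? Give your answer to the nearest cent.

$2.40

Risk-neutral probability p = (1 + 0.05 − 0.8)/(1.45 − 0.8) = 0.2500/0.6500 = 0.3846
Terminal stock prices: S_uu = 157.7, S_ud = 87, S_dd = 48
Terminal payoffs (K − S): max(-102.7, 0) = 0, max(-32, 0) = 0, max(7, 0) = 7
Node u (S = 108.8): continuation = 1/1.05·[0.3846·0.0000 + 0.6154·0.0000] = 0.0000; exercise value = 0.0000 ≤ continuation, so V_u = 0.0000
Node d (S = 60): continuation = 1/1.05·[0.3846·0.0000 + 0.6154·7.0000] = 4.1026; exercise value = 0.0000 ≤ continuation, so V_d = 4.1026
Node 0 (S = 75): continuation = 1/1.05·[0.3846·0.0000 + 0.6154·4.1026] = 2.4044; exercise value = 0.0000 ≤ continuation, so V_0 = 2.4044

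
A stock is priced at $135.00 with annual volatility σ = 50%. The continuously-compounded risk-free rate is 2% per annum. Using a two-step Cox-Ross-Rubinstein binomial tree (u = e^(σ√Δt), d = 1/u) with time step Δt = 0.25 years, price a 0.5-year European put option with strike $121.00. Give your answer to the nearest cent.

CRR parameters: u = e^(σ√Δt) = e^(0.5·√0.25) = 1.2840, d = 1/u = 0.7788
Per-period rate: rΔt = 0.02·0.25 = 0.005, so R = e^0.005 = 1.0050
Risk-neutral probability p = (e^0.005 − 0.7788)/(1.2840 − 0.7788) = 0.2262/0.5052 = 0.4477
Terminal stock prices: S_uu = 222.6, S_ud = 135, S_dd = 81.88
Terminal payoffs (K − S): max(-101.6, 0) = 0, max(-14, 0) = 0, max(39.12, 0) = 39.12
Node u (S = 173.3): V_u = e^(−0.005)·[0.4477·0.0000 + 0.5523·0.0000] = 0.0000
Node d (S = 105.1): V_d = e^(−0.005)·[0.4477·0.0000 + 0.5523·39.1184] = 21.4956
Node 0 (S = 135): V_0 = e^(−0.005)·[0.4477·0.0000 + 0.5523·21.4956] = 11.8118

$11.81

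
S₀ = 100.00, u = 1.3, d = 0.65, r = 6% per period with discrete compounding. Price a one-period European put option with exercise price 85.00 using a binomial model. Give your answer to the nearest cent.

6.97

Risk-neutral probability p = (1 + 0.06 − 0.65)/(1.3 − 0.65) = 0.4100/0.6500 = 0.6308
Terminal stock prices: S_u = 130, S_d = 65
Terminal payoffs (K − S): max(-45, 0) = 0, max(20, 0) = 20
Node 0 (S = 100): V_0 = 1/1.06·[0.6308·0.0000 + 0.3692·20.0000] = 6.9666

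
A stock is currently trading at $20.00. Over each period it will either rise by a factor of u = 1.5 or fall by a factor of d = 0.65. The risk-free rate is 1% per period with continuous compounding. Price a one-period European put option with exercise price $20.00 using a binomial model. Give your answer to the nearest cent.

Risk-neutral probability p = (e^0.01 − 0.65)/(1.5 − 0.65) = 0.3601/0.8500 = 0.4236
Terminal stock prices: S_u = 30, S_d = 13
Terminal payoffs (K − S): max(-10, 0) = 0, max(7, 0) = 7
Node 0 (S = 20): V_0 = e^(−0.01)·[0.4236·0.0000 + 0.5764·7.0000] = 3.9947

$3.99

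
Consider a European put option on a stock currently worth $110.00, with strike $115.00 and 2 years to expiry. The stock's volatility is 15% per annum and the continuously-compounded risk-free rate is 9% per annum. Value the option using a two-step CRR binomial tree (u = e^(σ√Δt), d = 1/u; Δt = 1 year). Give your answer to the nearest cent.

CRR parameters: u = e^(σ√Δt) = e^(0.15·√1) = 1.1618, d = 1/u = 0.8607
Per-period rate: rΔt = 0.09·1 = 0.09, so R = e^0.09 = 1.0942
Risk-neutral probability p = (e^0.09 − 0.8607)/(1.1618 − 0.8607) = 0.2335/0.3011 = 0.7753
Terminal stock prices: S_uu = 148.5, S_ud = 110, S_dd = 81.49
Terminal payoffs (K − S): max(-33.48, 0) = 0, max(5, 0) = 5, max(33.51, 0) = 33.51
Node u (S = 127.8): V_u = e^(−0.09)·[0.7753·0.0000 + 0.2247·5.0000] = 1.0268
Node d (S = 94.68): V_d = e^(−0.09)·[0.7753·5.0000 + 0.2247·33.5100] = 10.4242
Node 0 (S = 110): V_0 = e^(−0.09)·[0.7753·1.0268 + 0.2247·10.4242] = 2.8682

$2.87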